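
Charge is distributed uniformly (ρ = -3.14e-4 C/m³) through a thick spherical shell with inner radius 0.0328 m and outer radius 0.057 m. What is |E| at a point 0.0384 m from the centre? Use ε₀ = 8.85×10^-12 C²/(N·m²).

Use a concentric Gaussian sphere at r = 0.0384 m (within the shell material, 0.0328 m < r < 0.057 m).
Enclosed charge is the volume from a to r: Q_enc = (4π/3)ρ(r³ − a³) = -2.806e-8 C.
Applying ∮E·dA = Q_enc/ε₀ with Φ = E(4πr²):
E = |Q_enc|/(4πε₀r²) = (2.806×10^-8)/(4π·8.85×10^-12·(0.0384)²) = 1.71e5 N/C.

E = 1.71×10^5 N/C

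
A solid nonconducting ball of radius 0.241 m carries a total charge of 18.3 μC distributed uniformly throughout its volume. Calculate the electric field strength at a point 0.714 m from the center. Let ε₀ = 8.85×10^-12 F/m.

E = 3.23×10^5 N/C

Use a concentric Gaussian sphere at r = 0.714 m (r > R, so the entire charge is enclosed).
Q_enc = 18.3 μC = 1.83e-5 C.
By Gauss's law, ∮E·dA = E·4πr² = Q_enc/ε₀.
E = |Q_enc|/(4πε₀r²) = (1.83e-5)/(4π·8.85×10^-12·(0.714)²) = 3.23e5 N/C.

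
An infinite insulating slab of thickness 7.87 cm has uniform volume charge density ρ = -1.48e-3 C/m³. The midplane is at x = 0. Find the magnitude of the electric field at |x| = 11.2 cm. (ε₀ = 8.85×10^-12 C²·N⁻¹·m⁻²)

6.58×10^6 V/m

The point |x| = 11.2 cm lies outside the slab (half-thickness 0.03935 m). A symmetric pillbox spanning the full slab encloses Q_enc = ρ·d·A.
Flux = 2EA ⇒ E = |ρ|d/(2ε₀), independent of distance outside.
E = (1.48×10^-3)(0.0787)/(2·8.85×10^-12) = 6.58×10^6 N/C.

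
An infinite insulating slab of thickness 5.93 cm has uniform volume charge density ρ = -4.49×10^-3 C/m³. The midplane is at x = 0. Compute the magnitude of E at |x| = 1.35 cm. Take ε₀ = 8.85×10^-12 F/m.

By symmetry E is perpendicular to the slab. A Gaussian pillbox from −1.35 cm to +1.35 cm (face area A) lies entirely within the slab.
Q_enc = ρ·(2x)·A and flux = 2EA, so 2EA = 2ρxA/ε₀ ⇒ E = |ρ|x/ε₀.
E = (4.49×10^-3)(0.0135)/(8.85×10^-12) = 6.85×10^6 N/C.

6.85×10^6 V/m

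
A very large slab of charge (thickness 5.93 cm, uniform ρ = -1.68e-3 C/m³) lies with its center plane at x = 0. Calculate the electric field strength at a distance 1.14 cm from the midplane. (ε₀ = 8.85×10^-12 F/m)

By symmetry E is perpendicular to the slab. A Gaussian pillbox from −1.14 cm to +1.14 cm (face area A) lies entirely within the slab.
Q_enc = ρ·(2x)·A and flux = 2EA, so 2EA = 2ρxA/ε₀ ⇒ E = |ρ|x/ε₀.
E = (1.68×10^-3)(0.0114)/(8.85×10^-12) = 2.16×10^6 N/C.

E ≈ 2.16e6 N/C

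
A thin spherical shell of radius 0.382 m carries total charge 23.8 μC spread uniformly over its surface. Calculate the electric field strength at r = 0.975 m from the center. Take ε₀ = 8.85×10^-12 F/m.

E = 2.25×10^5 V/m

By spherical symmetry E is radial; choose a Gaussian sphere of radius r = 0.975 m (r > 0.382 m).
The entire shell is enclosed: Q_enc = 2.38×10^-5 C.
Applying ∮E·dA = Q_enc/ε₀ with Φ = E(4πr²):
E = |Q_enc|/(4πε₀r²) = (2.38e-5)/(4π·8.85×10^-12·(0.975)²) = 2.25×10^5 N/C.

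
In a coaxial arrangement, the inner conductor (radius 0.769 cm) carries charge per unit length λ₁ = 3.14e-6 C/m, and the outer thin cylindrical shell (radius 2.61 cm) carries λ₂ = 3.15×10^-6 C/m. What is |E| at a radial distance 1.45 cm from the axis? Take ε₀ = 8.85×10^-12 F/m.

By cylindrical symmetry E is radial; use a coaxial Gaussian cylinder of radius 1.45 cm and length L (between the conductors, 0.769 cm < r < 2.61 cm).
The shell at 2.61 cm lies outside the Gaussian surface, so λ_enc = λ₁ = 3.14×10^-6 C/m.
By Gauss's law (flux through the curved wall only), E·2πrL = λ_enc L/ε₀.
E = |λ_enc|/(2πε₀r) = (3.14×10^-6)/(2π·8.85×10^-12·0.0145) = 3.89e6 N/C.

3.89×10^6 N/C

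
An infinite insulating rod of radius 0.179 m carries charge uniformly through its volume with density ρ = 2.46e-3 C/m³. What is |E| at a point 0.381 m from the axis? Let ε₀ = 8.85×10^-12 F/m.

|E| ≈ 1.17e7 N/C

By cylindrical symmetry E is radial; use a coaxial Gaussian cylinder of radius 0.381 m and length L (r > 0.179 m, full cross-section enclosed).
λ_enc = ρ·πR² = (2.46×10^-3)π(0.179)² = 2.476e-4 C/m.
Since E is radial and uniform over the curved surface, Φ = E·2πrL = Q_enc/ε₀ = λ_enc L/ε₀.
E = |λ_enc|/(2πε₀r) = (2.476×10^-4)/(2π·8.85×10^-12·0.381) = 1.17×10^7 N/C.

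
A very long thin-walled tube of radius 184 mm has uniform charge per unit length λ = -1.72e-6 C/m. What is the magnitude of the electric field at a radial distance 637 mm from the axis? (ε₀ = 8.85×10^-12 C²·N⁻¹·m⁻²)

Coaxial Gaussian cylinder, radius r = 637 mm, length L (r > 184 mm).
The full line charge is enclosed: λ_enc = -1.72×10^-6 C/m.
Since E is radial and uniform over the curved surface, Φ = E·2πrL = Q_enc/ε₀ = λ_enc L/ε₀.
E = |λ_enc|/(2πε₀r) = (1.72×10^-6)/(2π·8.85×10^-12·0.637) = 4.86×10^4 N/C.

|E| ≈ 4.86e4 N/C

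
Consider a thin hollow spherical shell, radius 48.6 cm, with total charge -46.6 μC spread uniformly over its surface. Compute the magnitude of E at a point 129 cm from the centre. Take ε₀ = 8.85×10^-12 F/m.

E ≈ 2.52×10^5 N/C

By spherical symmetry E is radial; choose a Gaussian sphere of radius r = 129 cm (r > 48.6 cm).
The entire shell is enclosed: Q_enc = -4.66×10^-5 C.
Gauss's law: E·4πr² = Q_enc/ε₀.
E = |Q_enc|/(4πε₀r²) = (4.66×10^-5)/(4π·8.85×10^-12·(1.29)²) = 2.52×10^5 N/C.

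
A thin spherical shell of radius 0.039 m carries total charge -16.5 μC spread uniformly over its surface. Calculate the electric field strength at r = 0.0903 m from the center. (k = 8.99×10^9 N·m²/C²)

|E| ≈ 1.82e7 N/C

By spherical symmetry E is radial; choose a Gaussian sphere of radius r = 0.0903 m (r > 0.039 m).
The entire shell is enclosed: Q_enc = -1.65×10^-5 C.
Gauss's law: E·4πr² = Q_enc/ε₀.
E = k|Q_enc|/r² = (8.99×10^9)(1.65×10^-5)/(0.0903)² = 1.82e7 N/C.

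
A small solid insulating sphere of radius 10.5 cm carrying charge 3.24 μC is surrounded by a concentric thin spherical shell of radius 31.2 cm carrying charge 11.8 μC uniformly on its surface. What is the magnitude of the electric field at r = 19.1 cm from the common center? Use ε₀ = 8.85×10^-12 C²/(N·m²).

E = 7.99×10^5 N/C

By spherical symmetry E is radial; choose a Gaussian sphere of radius r = 19.1 cm (between the bodies, 10.5 cm < r < 31.2 cm).
Only the inner charge is enclosed; the outer shell contributes nothing inside itself. Q_enc = 3.24 μC = 3.24×10^-6 C.
Applying ∮E·dA = Q_enc/ε₀ with Φ = E(4πr²):
E = |Q_enc|/(4πε₀r²) = (3.24×10^-6)/(4π·8.85×10^-12·(0.191)²) = 7.99×10^5 N/C.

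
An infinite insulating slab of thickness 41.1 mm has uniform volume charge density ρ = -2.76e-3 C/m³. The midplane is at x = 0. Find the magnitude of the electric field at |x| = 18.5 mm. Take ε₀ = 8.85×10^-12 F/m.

5.77e6 N/C

By symmetry E is perpendicular to the slab. A Gaussian pillbox from −18.5 mm to +18.5 mm (face area A) lies entirely within the slab.
Q_enc = ρ·(2x)·A and flux = 2EA, so 2EA = 2ρxA/ε₀ ⇒ E = |ρ|x/ε₀.
E = (2.76×10^-3)(0.0185)/(8.85×10^-12) = 5.77×10^6 N/C.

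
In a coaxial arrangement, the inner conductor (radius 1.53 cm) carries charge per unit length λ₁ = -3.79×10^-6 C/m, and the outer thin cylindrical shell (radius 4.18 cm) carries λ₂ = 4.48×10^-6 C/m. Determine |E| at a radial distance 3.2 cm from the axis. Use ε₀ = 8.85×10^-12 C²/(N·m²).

2.13×10^6 V/m

Choose a coaxial cylinder of radius r = 3.2 cm (arbitrary length L) as the Gaussian surface (between the conductors, 1.53 cm < r < 4.18 cm).
Only the inner wire is enclosed; the outer shell contributes nothing inside itself. λ_enc = λ₁ = -3.79×10^-6 C/m.
Gauss's law: E·2πrL = λ_enc L/ε₀.
E = |λ_enc|/(2πε₀r) = (3.79e-6)/(2π·8.85×10^-12·0.032) = 2.13×10^6 N/C.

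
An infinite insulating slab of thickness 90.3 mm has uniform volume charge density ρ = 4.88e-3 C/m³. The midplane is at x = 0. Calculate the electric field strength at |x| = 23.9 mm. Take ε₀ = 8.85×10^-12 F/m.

|E| ≈ 1.32e7 V/m

By symmetry E is perpendicular to the slab. A Gaussian pillbox from −23.9 mm to +23.9 mm (face area A) lies entirely within the slab.
Q_enc = ρ·(2x)·A and flux = 2EA, so 2EA = 2ρxA/ε₀ ⇒ E = |ρ|x/ε₀.
E = (4.88e-3)(0.0239)/(8.85×10^-12) = 1.32e7 N/C.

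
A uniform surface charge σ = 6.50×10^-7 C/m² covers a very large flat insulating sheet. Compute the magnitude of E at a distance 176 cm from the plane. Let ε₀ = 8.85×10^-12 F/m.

|E| = 3.67×10^4 N/C

The symmetry is planar: E is normal to the sheet and the same magnitude on both sides. Take a pillbox straddling the sheet with end-cap area A.
Only the two end caps contribute flux: Φ = 2EA. With Q_enc = σA, Gauss's law gives E = |σ|/(2ε₀).
E = |σ|/(2ε₀) = (6.50×10^-7)/(2·8.85×10^-12) = 3.67×10^4 N/C.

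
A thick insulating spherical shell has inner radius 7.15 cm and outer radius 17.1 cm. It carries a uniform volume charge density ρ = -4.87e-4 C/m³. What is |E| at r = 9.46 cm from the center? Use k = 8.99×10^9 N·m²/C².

Symmetry ⇒ E = E(r) r̂. Gaussian sphere of radius r = 9.46 cm (within the shell material, 7.15 cm < r < 17.1 cm).
Enclosed charge is the volume from a to r: Q_enc = (4π/3)ρ(r³ − a³) = -9.813×10^-7 C.
By Gauss's law, ∮E·dA = E·4πr² = Q_enc/ε₀.
E = k|Q_enc|/r² = (8.99×10^9)(9.813×10^-7)/(0.0946)² = 9.86×10^5 N/C.

9.86×10^5 N/C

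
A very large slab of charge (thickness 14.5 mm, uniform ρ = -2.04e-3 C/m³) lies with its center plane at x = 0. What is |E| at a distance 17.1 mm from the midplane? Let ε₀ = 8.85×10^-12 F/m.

E = 1.67×10^6 N/C

The point |x| = 17.1 mm lies outside the slab (half-thickness 0.00725 m). A symmetric pillbox spanning the full slab encloses Q_enc = ρ·d·A.
Flux = 2EA ⇒ E = |ρ|d/(2ε₀), independent of distance outside.
E = (2.04×10^-3)(0.0145)/(2·8.85×10^-12) = 1.67e6 N/C.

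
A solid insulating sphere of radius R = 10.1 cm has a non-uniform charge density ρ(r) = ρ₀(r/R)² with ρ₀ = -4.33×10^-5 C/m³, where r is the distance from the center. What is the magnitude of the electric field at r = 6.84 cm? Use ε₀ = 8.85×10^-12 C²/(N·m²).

E ≈ 3.07×10^4 V/m

Use a concentric Gaussian sphere at r = 6.84 cm (r < R).
Integrate the density: Q_enc = 4π ∫₀^r ρ₀(r'/R)^2 r'² dr' = 4πρ₀ r^5/(5·R²) = -1.597×10^-8 C.
Gauss's law: E·4πr² = Q_enc/ε₀.
E = |Q_enc|/(4πε₀r²) = (1.597×10^-8)/(4π·8.85×10^-12·(0.0684)²) = 3.07×10^4 N/C.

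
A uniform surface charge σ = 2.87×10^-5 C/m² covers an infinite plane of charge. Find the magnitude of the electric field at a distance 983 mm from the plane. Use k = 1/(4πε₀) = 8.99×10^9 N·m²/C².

E ≈ 1.62e6 N/C

Choose a cylindrical pillbox piercing the sheet, end faces (area A) parallel to it.
Flux Φ = 2EA and Q_enc = σA, so 2EA = σA/ε₀ ⇒ E = |σ|/(2ε₀), independent of distance.
E = 2πk|σ| = 2π(8.99×10^9)(2.87×10^-5) = 1.62e6 N/C.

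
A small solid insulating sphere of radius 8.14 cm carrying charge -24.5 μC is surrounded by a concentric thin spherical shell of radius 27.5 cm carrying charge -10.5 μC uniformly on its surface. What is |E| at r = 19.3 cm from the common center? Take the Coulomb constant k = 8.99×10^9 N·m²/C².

|E| = 5.91×10^6 N/C

Symmetry ⇒ E = E(r) r̂. Gaussian sphere of radius r = 19.3 cm (between the bodies, 8.14 cm < r < 27.5 cm).
The shell at 27.5 cm lies outside the Gaussian surface, so Q_enc = -24.5 μC = -2.45e-5 C.
Applying ∮E·dA = Q_enc/ε₀ with Φ = E(4πr²):
E = k|Q_enc|/r² = (8.99×10^9)(2.45×10^-5)/(0.193)² = 5.91×10^6 N/C.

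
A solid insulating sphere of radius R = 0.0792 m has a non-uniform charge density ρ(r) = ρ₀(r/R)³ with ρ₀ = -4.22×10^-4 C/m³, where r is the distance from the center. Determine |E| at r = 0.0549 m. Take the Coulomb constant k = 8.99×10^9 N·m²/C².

E ≈ 1.45×10^5 V/m

Use a concentric Gaussian sphere at r = 0.0549 m (r < R).
Integrate the density: Q_enc = 4π ∫₀^r ρ₀(r'/R)^3 r'² dr' = 4πρ₀ r^6/(6·R³) = -4.871e-8 C.
Gauss's law: E·4πr² = Q_enc/ε₀.
E = k|Q_enc|/r² = (8.99×10^9)(4.871×10^-8)/(0.0549)² = 1.45×10^5 N/C.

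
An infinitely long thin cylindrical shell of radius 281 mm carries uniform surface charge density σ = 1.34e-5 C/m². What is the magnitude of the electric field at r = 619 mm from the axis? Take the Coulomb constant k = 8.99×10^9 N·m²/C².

Choose a coaxial cylinder of radius r = 619 mm (arbitrary length L) as the Gaussian surface (r > 281 mm).
The whole shell is enclosed: λ_enc = σ·2πR = (1.34×10^-5)·2π·(0.281) = 2.366×10^-5 C/m.
By Gauss's law (flux through the curved wall only), E·2πrL = λ_enc L/ε₀.
E = 2k|λ_enc|/r = 2(8.99×10^9)(2.366×10^-5)/(0.619) = 6.87×10^5 N/C.

|E| = 6.87×10^5 N/C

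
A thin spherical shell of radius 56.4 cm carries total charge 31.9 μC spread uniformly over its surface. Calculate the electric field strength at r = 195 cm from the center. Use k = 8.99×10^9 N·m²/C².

Symmetry ⇒ E = E(r) r̂. Gaussian sphere of radius r = 195 cm (r > 56.4 cm).
The entire shell is enclosed: Q_enc = 3.19×10^-5 C.
Since E is radial and uniform over the Gaussian sphere, Φ = E·4πr² = Q_enc/ε₀.
E = k|Q_enc|/r² = (8.99×10^9)(3.19×10^-5)/(1.95)² = 7.54e4 N/C.

|E| ≈ 7.54×10^4 N/C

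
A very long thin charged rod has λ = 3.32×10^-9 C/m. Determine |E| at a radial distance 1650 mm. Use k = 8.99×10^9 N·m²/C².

36.2 N/C

Choose a coaxial cylinder of radius r = 1650 mm (arbitrary length L) as the Gaussian surface.
Q_enc = λL, so λ_enc = 3.32e-9 C/m.
Since E is radial and uniform over the curved surface, Φ = E·2πrL = Q_enc/ε₀ = λ_enc L/ε₀.
E = 2k|λ_enc|/r = 2(8.99×10^9)(3.32×10^-9)/(1.65) = 36.2 N/C.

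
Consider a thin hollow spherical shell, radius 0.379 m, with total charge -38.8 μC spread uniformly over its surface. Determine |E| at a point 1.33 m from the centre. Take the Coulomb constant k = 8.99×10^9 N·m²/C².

|E| ≈ 1.97×10^5 N/C

Symmetry ⇒ E = E(r) r̂. Gaussian sphere of radius r = 1.33 m (r > 0.379 m).
The entire shell is enclosed: Q_enc = -3.88e-5 C.
Gauss's law: E·4πr² = Q_enc/ε₀.
E = k|Q_enc|/r² = (8.99×10^9)(3.88×10^-5)/(1.33)² = 1.97×10^5 N/C.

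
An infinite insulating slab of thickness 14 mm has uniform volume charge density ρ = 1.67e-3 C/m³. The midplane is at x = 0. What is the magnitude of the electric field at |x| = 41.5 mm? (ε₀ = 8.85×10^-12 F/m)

1.32×10^6 N/C

The point |x| = 41.5 mm lies outside the slab (half-thickness 0.007 m). A symmetric pillbox spanning the full slab encloses Q_enc = ρ·d·A.
Flux = 2EA ⇒ E = |ρ|d/(2ε₀), independent of distance outside.
E = (1.67e-3)(0.014)/(2·8.85×10^-12) = 1.32e6 N/C.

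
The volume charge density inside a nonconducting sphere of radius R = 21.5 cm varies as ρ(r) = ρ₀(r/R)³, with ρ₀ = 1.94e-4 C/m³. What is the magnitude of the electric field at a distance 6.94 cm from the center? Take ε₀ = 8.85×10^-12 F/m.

Symmetry ⇒ E = E(r) r̂. Gaussian sphere of radius r = 6.94 cm (r < R).
Integrate the density: Q_enc = 4π ∫₀^r ρ₀(r'/R)^3 r'² dr' = 4πρ₀ r^6/(6·R³) = 4.568e-9 C.
Since E is radial and uniform over the Gaussian sphere, Φ = E·4πr² = Q_enc/ε₀.
E = |Q_enc|/(4πε₀r²) = (4.568×10^-9)/(4π·8.85×10^-12·(0.0694)²) = 8.53×10^3 N/C.

E = 8.53×10^3 N/C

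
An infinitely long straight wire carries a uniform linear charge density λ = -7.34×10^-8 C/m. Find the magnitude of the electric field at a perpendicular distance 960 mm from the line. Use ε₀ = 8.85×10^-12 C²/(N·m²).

E ≈ 1.37e3 V/m

By cylindrical symmetry E is radial; use a coaxial Gaussian cylinder of radius 960 mm and length L.
Q_enc = λL, so λ_enc = -7.34e-8 C/m.
By Gauss's law (flux through the curved wall only), E·2πrL = λ_enc L/ε₀.
E = |λ_enc|/(2πε₀r) = (7.34e-8)/(2π·8.85×10^-12·0.96) = 1.37×10^3 N/C.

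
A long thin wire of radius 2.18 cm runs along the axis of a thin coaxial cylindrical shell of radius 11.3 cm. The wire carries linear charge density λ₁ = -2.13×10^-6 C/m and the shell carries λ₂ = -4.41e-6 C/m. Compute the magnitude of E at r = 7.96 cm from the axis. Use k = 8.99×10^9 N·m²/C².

|E| ≈ 4.81×10^5 V/m

Take a coaxial cylindrical Gaussian surface of radius r = 7.96 cm and length L (between the conductors, 2.18 cm < r < 11.3 cm).
The shell at 11.3 cm lies outside the Gaussian surface, so λ_enc = λ₁ = -2.13e-6 C/m.
By Gauss's law (flux through the curved wall only), E·2πrL = λ_enc L/ε₀.
E = 2k|λ_enc|/r = 2(8.99×10^9)(2.13×10^-6)/(0.0796) = 4.81e5 N/C.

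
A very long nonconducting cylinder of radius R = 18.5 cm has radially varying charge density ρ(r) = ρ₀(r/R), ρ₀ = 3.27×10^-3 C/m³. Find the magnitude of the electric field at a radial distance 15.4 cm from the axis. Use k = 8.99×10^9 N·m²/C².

Choose a coaxial cylinder of radius r = 15.4 cm (arbitrary length L) as the Gaussian surface (r < R).
Integrating ρ over the cross-section to radius r: λ_enc = (2πρ₀/R) ∫₀^r r'^2 dr' = 2πρ₀ r^3/(3·R) = 1.352×10^-4 C/m.
By Gauss's law (flux through the curved wall only), E·2πrL = λ_enc L/ε₀.
E = 2k|λ_enc|/r = 2(8.99×10^9)(1.352×10^-4)/(0.154) = 1.58e7 N/C.

E ≈ 1.58×10^7 V/m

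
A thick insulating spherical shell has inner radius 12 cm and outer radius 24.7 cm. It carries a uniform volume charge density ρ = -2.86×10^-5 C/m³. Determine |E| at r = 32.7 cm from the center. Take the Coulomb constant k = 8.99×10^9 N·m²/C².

E ≈ 1.34×10^5 V/m

By spherical symmetry E is radial; choose a Gaussian sphere of radius r = 32.7 cm (r > 24.7 cm, enclosing the whole shell).
Q_enc = ρ·(4π/3)(b³ − a³) = (-2.86×10^-5)·(4π/3)·((0.247)³ − (0.12)³) = -1.598×10^-6 C.
By Gauss's law, ∮E·dA = E·4πr² = Q_enc/ε₀.
E = k|Q_enc|/r² = (8.99×10^9)(1.598×10^-6)/(0.327)² = 1.34e5 N/C.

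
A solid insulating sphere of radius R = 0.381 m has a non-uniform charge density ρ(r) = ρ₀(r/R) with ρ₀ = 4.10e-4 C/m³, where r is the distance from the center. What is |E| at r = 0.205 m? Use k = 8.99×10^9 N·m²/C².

Use a concentric Gaussian sphere at r = 0.205 m (r < R).
Integrate the density: Q_enc = 4π ∫₀^r ρ₀(r'/R)^1 r'² dr' = 4πρ₀ r^4/(4·R) = 5.971e-6 C.
Gauss's law: E·4πr² = Q_enc/ε₀.
E = k|Q_enc|/r² = (8.99×10^9)(5.971×10^-6)/(0.205)² = 1.28×10^6 N/C.

|E| = 1.28×10^6 V/m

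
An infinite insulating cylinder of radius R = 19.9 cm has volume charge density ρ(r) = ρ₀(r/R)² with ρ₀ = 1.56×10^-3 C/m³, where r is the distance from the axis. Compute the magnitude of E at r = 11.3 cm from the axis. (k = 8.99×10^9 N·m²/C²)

Choose a coaxial cylinder of radius r = 11.3 cm (arbitrary length L) as the Gaussian surface (r < R).
Integrating ρ over the cross-section to radius r: λ_enc = (2πρ₀/R²) ∫₀^r r'^3 dr' = 2πρ₀ r^4/(4·R²) = 1.009×10^-5 C/m.
By Gauss's law (flux through the curved wall only), E·2πrL = λ_enc L/ε₀.
E = 2k|λ_enc|/r = 2(8.99×10^9)(1.009×10^-5)/(0.113) = 1.61×10^6 N/C.

E ≈ 1.61e6 V/m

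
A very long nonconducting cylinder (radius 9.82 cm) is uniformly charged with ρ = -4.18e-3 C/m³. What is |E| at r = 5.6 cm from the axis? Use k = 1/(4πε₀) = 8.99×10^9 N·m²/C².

|E| ≈ 1.32×10^7 N/C

Choose a coaxial cylinder of radius r = 5.6 cm (arbitrary length L) as the Gaussian surface (r < R).
Enclosed charge per unit length: λ_enc = ρ·πr² = (-4.18×10^-3)π(0.056)² = -4.118e-5 C/m.
By Gauss's law (flux through the curved wall only), E·2πrL = λ_enc L/ε₀.
E = 2k|λ_enc|/r = 2(8.99×10^9)(4.118e-5)/(0.056) = 1.32e7 N/C.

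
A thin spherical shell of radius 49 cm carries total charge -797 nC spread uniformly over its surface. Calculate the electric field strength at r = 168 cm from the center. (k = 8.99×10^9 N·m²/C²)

E = 2.54e3 N/C

By spherical symmetry E is radial; choose a Gaussian sphere of radius r = 168 cm (r > 49 cm).
The entire shell is enclosed: Q_enc = -7.97e-7 C.
Applying ∮E·dA = Q_enc/ε₀ with Φ = E(4πr²):
E = k|Q_enc|/r² = (8.99×10^9)(7.97×10^-7)/(1.68)² = 2.54×10^3 N/C.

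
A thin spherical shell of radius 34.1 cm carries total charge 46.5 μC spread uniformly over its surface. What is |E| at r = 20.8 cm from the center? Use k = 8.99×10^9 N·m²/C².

E = 0 (no enclosed charge)

By spherical symmetry E is radial; choose a Gaussian sphere of radius r = 20.8 cm (inside the shell, r < 34.1 cm).
All the charge is outside the Gaussian surface: Q_enc = 0, hence E = 0 everywhere inside the shell.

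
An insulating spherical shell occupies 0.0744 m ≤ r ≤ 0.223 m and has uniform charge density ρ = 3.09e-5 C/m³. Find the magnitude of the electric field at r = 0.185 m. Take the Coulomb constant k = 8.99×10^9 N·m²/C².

By spherical symmetry E is radial; choose a Gaussian sphere of radius r = 0.185 m (within the shell material, 0.0744 m < r < 0.223 m).
Enclosed charge is the volume from a to r: Q_enc = (4π/3)ρ(r³ − a³) = 7.662e-7 C.
Gauss's law: E·4πr² = Q_enc/ε₀.
E = k|Q_enc|/r² = (8.99×10^9)(7.662e-7)/(0.185)² = 2.01×10^5 N/C.

|E| ≈ 2.01×10^5 N/C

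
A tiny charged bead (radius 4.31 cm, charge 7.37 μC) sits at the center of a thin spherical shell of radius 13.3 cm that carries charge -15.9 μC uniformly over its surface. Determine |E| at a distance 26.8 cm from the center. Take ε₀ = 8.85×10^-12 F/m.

E ≈ 1.07e6 N/C

Symmetry ⇒ E = E(r) r̂. Gaussian sphere of radius r = 26.8 cm (r > 13.3 cm, enclosing both).
Q_enc = (7.37 μC) + (-15.9 μC) = -8.53e-6 C.
By Gauss's law, ∮E·dA = E·4πr² = Q_enc/ε₀.
E = |Q_enc|/(4πε₀r²) = (8.53×10^-6)/(4π·8.85×10^-12·(0.268)²) = 1.07×10^6 N/C.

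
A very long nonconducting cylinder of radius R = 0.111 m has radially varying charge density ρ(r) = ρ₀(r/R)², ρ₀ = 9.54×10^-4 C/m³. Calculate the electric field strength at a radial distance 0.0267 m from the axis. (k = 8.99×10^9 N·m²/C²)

|E| ≈ 4.16e4 N/C

By cylindrical symmetry E is radial; use a coaxial Gaussian cylinder of radius 0.0267 m and length L (r < R).
λ_enc = ∫₀^r ρ(r')·2πr' dr' = (2πρ₀/R²)·r^4/4 = 6.181×10^-8 C/m.
Applying ∮E·dA = Q_enc/ε₀ with the end caps contributing no flux:
E = 2k|λ_enc|/r = 2(8.99×10^9)(6.181e-8)/(0.0267) = 4.16×10^4 N/C.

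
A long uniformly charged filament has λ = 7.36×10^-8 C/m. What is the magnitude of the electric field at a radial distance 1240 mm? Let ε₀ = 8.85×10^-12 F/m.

|E| ≈ 1.07×10^3 V/m

Take a coaxial cylindrical Gaussian surface of radius r = 1240 mm and length L.
Q_enc = λL, so λ_enc = 7.36×10^-8 C/m.
Since E is radial and uniform over the curved surface, Φ = E·2πrL = Q_enc/ε₀ = λ_enc L/ε₀.
E = |λ_enc|/(2πε₀r) = (7.36e-8)/(2π·8.85×10^-12·1.24) = 1.07×10^3 N/C.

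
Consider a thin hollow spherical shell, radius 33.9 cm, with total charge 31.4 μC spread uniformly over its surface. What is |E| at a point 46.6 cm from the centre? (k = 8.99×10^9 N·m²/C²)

|E| = 1.30×10^6 N/C

By spherical symmetry E is radial; choose a Gaussian sphere of radius r = 46.6 cm (r > 33.9 cm).
The entire shell is enclosed: Q_enc = 3.14×10^-5 C.
By Gauss's law, ∮E·dA = E·4πr² = Q_enc/ε₀.
E = k|Q_enc|/r² = (8.99×10^9)(3.14e-5)/(0.466)² = 1.30×10^6 N/C.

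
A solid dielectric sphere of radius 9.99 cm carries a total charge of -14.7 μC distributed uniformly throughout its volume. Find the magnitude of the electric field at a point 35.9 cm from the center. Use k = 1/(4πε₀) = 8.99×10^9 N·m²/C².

E = 1.03×10^6 V/m

Symmetry ⇒ E = E(r) r̂. Gaussian sphere of radius r = 35.9 cm (r > R, so the entire charge is enclosed).
Q_enc = -14.7 μC = -1.47×10^-5 C.
By Gauss's law, ∮E·dA = E·4πr² = Q_enc/ε₀.
E = k|Q_enc|/r² = (8.99×10^9)(1.47×10^-5)/(0.359)² = 1.03×10^6 N/C.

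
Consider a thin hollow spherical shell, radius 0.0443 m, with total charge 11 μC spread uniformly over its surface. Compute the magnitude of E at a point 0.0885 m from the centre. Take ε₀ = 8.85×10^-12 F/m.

Use a concentric Gaussian sphere at r = 0.0885 m (r > 0.0443 m).
The entire shell is enclosed: Q_enc = 1.10×10^-5 C.
Applying ∮E·dA = Q_enc/ε₀ with Φ = E(4πr²):
E = |Q_enc|/(4πε₀r²) = (1.10×10^-5)/(4π·8.85×10^-12·(0.0885)²) = 1.26×10^7 N/C.

|E| = 1.26×10^7 V/m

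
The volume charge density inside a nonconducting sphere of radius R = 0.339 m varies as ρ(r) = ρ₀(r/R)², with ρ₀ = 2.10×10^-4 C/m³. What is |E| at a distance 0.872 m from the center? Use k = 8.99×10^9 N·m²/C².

|E| ≈ 2.43e5 N/C

Take a concentric spherical Gaussian surface of radius r = 0.872 m (r > R, all charge enclosed).
Q_enc = 4π ∫₀^R ρ₀(r'/R)^2 r'² dr' = 4πρ₀R³/5 = 2.056×10^-5 C.
Gauss's law: E·4πr² = Q_enc/ε₀.
E = k|Q_enc|/r² = (8.99×10^9)(2.056e-5)/(0.872)² = 2.43e5 N/C.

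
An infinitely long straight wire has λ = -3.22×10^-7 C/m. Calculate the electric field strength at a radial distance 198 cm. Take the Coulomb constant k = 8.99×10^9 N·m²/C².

Choose a coaxial cylinder of radius r = 198 cm (arbitrary length L) as the Gaussian surface.
Q_enc = λL, so λ_enc = -3.22×10^-7 C/m.
Gauss's law: E·2πrL = λ_enc L/ε₀.
E = 2k|λ_enc|/r = 2(8.99×10^9)(3.22e-7)/(1.98) = 2.92×10^3 N/C.

E = 2.92e3 V/m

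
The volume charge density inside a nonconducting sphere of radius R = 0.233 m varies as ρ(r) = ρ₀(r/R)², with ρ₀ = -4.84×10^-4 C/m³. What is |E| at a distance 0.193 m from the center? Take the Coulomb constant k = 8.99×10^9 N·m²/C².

Symmetry ⇒ E = E(r) r̂. Gaussian sphere of radius r = 0.193 m (r < R).
Q_enc = ∫₀^r ρ(r')·4πr'² dr' = (4πρ₀/R²) ∫₀^r r'^4 dr' = 4πρ₀ r^5/(5·R²) = -6.00e-6 C.
By Gauss's law, ∮E·dA = E·4πr² = Q_enc/ε₀.
E = k|Q_enc|/r² = (8.99×10^9)(6.00e-6)/(0.193)² = 1.45e6 N/C.

|E| ≈ 1.45e6 V/m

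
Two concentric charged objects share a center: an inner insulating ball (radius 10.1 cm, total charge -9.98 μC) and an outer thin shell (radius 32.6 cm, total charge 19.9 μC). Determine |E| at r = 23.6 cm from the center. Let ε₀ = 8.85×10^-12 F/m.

|E| ≈ 1.61×10^6 N/C

Symmetry ⇒ E = E(r) r̂. Gaussian sphere of radius r = 23.6 cm (between the bodies, 10.1 cm < r < 32.6 cm).
The shell at 32.6 cm lies outside the Gaussian surface, so Q_enc = -9.98 μC = -9.98e-6 C.
Applying ∮E·dA = Q_enc/ε₀ with Φ = E(4πr²):
E = |Q_enc|/(4πε₀r²) = (9.98e-6)/(4π·8.85×10^-12·(0.236)²) = 1.61e6 N/C.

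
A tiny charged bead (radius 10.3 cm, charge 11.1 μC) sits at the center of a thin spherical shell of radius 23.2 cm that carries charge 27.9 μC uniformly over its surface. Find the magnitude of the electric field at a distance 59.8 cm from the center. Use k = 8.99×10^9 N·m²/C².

E ≈ 9.80×10^5 N/C

By spherical symmetry E is radial; choose a Gaussian sphere of radius r = 59.8 cm (r > 23.2 cm, enclosing both).
Q_enc = (11.1 μC) + (27.9 μC) = 3.90×10^-5 C.
Gauss's law: E·4πr² = Q_enc/ε₀.
E = k|Q_enc|/r² = (8.99×10^9)(3.90×10^-5)/(0.598)² = 9.80×10^5 N/C.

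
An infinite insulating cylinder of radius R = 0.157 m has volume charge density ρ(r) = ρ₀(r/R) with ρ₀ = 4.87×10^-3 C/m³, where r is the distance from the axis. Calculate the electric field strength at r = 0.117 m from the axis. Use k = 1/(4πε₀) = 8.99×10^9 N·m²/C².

Coaxial Gaussian cylinder, radius r = 0.117 m, length L (r < R).
Integrating ρ over the cross-section to radius r: λ_enc = (2πρ₀/R) ∫₀^r r'^2 dr' = 2πρ₀ r^3/(3·R) = 1.041e-4 C/m.
Since E is radial and uniform over the curved surface, Φ = E·2πrL = Q_enc/ε₀ = λ_enc L/ε₀.
E = 2k|λ_enc|/r = 2(8.99×10^9)(1.041×10^-4)/(0.117) = 1.60e7 N/C.

1.60e7 V/m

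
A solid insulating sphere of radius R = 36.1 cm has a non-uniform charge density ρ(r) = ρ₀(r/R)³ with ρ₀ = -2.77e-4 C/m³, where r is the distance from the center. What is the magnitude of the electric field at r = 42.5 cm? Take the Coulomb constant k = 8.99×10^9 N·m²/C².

|E| ≈ 1.36×10^6 N/C

Use a concentric Gaussian sphere at r = 42.5 cm (r > R, all charge enclosed).
Q_enc = 4π ∫₀^R ρ₀(r'/R)^3 r'² dr' = 4πρ₀R³/6 = -2.729×10^-5 C.
Gauss's law: E·4πr² = Q_enc/ε₀.
E = k|Q_enc|/r² = (8.99×10^9)(2.729×10^-5)/(0.425)² = 1.36×10^6 N/C.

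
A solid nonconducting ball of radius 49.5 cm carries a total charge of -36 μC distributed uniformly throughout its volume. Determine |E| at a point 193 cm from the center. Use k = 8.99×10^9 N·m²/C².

By spherical symmetry E is radial; choose a Gaussian sphere of radius r = 193 cm (r > R, so the entire charge is enclosed).
Q_enc = -36 μC = -3.60×10^-5 C.
Gauss's law: E·4πr² = Q_enc/ε₀.
E = k|Q_enc|/r² = (8.99×10^9)(3.60×10^-5)/(1.93)² = 8.69e4 N/C.

|E| = 8.69×10^4 N/C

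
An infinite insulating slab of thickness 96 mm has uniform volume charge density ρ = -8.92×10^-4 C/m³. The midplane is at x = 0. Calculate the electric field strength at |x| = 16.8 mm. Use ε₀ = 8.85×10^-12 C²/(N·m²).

By symmetry E is perpendicular to the slab. A Gaussian pillbox from −16.8 mm to +16.8 mm (face area A) lies entirely within the slab.
Q_enc = ρ·(2x)·A and flux = 2EA, so 2EA = 2ρxA/ε₀ ⇒ E = |ρ|x/ε₀.
E = (8.92×10^-4)(0.0168)/(8.85×10^-12) = 1.69e6 N/C.

E = 1.69e6 N/C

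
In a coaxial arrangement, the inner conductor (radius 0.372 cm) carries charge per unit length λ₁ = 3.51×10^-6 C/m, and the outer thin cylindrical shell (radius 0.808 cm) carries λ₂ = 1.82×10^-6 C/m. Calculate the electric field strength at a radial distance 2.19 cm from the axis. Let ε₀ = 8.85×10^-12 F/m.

|E| = 4.38×10^6 N/C

Choose a coaxial cylinder of radius r = 2.19 cm (arbitrary length L) as the Gaussian surface (r > 0.808 cm, enclosing both).
λ_enc = λ₁ + λ₂ = (3.51e-6) + (1.82×10^-6) = 5.33×10^-6 C/m.
Gauss's law: E·2πrL = λ_enc L/ε₀.
E = |λ_enc|/(2πε₀r) = (5.33×10^-6)/(2π·8.85×10^-12·0.0219) = 4.38e6 N/C.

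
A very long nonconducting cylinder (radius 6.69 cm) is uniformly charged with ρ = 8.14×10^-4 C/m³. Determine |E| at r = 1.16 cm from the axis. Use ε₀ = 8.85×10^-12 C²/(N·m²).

|E| = 5.33×10^5 V/m

Take a coaxial cylindrical Gaussian surface of radius r = 1.16 cm and length L (r < R).
Charge inside radius r per length L is ρ·πr²·L, so λ_enc = ρπr² = 3.441×10^-7 C/m.
Since E is radial and uniform over the curved surface, Φ = E·2πrL = Q_enc/ε₀ = λ_enc L/ε₀.
E = |λ_enc|/(2πε₀r) = (3.441e-7)/(2π·8.85×10^-12·0.0116) = 5.33×10^5 N/C.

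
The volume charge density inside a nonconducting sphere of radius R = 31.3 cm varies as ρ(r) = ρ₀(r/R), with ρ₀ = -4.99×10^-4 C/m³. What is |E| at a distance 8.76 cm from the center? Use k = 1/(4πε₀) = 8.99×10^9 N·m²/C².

Symmetry ⇒ E = E(r) r̂. Gaussian sphere of radius r = 8.76 cm (r < R).
Integrate the density: Q_enc = 4π ∫₀^r ρ₀(r'/R)^1 r'² dr' = 4πρ₀ r^4/(4·R) = -2.949e-7 C.
Since E is radial and uniform over the Gaussian sphere, Φ = E·4πr² = Q_enc/ε₀.
E = k|Q_enc|/r² = (8.99×10^9)(2.949×10^-7)/(0.0876)² = 3.46×10^5 N/C.

E = 3.46×10^5 N/C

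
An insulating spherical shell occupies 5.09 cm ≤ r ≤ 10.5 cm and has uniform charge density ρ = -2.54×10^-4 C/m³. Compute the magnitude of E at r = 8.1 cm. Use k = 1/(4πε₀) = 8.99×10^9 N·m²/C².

Take a concentric spherical Gaussian surface of radius r = 8.1 cm (within the shell material, 5.09 cm < r < 10.5 cm).
Only the shell between 5.09 cm and r is enclosed: Q_enc = ρ·(4π/3)(r³ − a³) = (-2.54×10^-4)·(4π/3)·((0.081)³ − (0.0509)³) = -4.251e-7 C.
Gauss's law: E·4πr² = Q_enc/ε₀.
E = k|Q_enc|/r² = (8.99×10^9)(4.251×10^-7)/(0.081)² = 5.83e5 N/C.

|E| = 5.83×10^5 V/m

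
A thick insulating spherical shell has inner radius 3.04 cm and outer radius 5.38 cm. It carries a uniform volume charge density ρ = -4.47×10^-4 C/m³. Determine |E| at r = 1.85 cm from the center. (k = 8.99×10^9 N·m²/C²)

E = 0 (no enclosed charge)

By spherical symmetry E is radial; choose a Gaussian sphere of radius r = 1.85 cm (r < 3.04 cm, inside the empty cavity).
No charge is enclosed, so by Gauss's law E·4πr² = 0 ⇒ E = 0.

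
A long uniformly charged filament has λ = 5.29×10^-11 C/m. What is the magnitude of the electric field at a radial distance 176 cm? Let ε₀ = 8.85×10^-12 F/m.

|E| = 0.541 N/C

By cylindrical symmetry E is radial; use a coaxial Gaussian cylinder of radius 176 cm and length L.
Q_enc = λL, so λ_enc = 5.29×10^-11 C/m.
Gauss's law: E·2πrL = λ_enc L/ε₀.
E = |λ_enc|/(2πε₀r) = (5.29e-11)/(2π·8.85×10^-12·1.76) = 0.541 N/C.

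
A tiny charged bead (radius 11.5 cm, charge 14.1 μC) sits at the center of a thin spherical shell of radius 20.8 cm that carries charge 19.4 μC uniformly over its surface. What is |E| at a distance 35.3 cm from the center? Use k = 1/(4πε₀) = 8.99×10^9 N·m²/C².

|E| = 2.42×10^6 N/C

Take a concentric spherical Gaussian surface of radius r = 35.3 cm (r > 20.8 cm, enclosing both).
Q_enc = (14.1 μC) + (19.4 μC) = 3.35×10^-5 C.
By Gauss's law, ∮E·dA = E·4πr² = Q_enc/ε₀.
E = k|Q_enc|/r² = (8.99×10^9)(3.35×10^-5)/(0.353)² = 2.42×10^6 N/C.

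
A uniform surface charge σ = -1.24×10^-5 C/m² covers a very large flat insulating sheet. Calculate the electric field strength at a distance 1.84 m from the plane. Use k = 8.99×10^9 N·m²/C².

|E| = 7.00×10^5 N/C

Choose a cylindrical pillbox piercing the sheet, end faces (area A) parallel to it.
Flux Φ = 2EA and Q_enc = σA, so 2EA = σA/ε₀ ⇒ E = |σ|/(2ε₀), independent of distance.
E = 2πk|σ| = 2π(8.99×10^9)(1.24×10^-5) = 7.00e5 N/C.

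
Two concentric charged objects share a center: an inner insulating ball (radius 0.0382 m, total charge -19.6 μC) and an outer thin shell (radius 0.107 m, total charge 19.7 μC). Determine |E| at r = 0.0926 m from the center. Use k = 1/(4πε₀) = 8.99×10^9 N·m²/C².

|E| ≈ 2.05×10^7 V/m

By spherical symmetry E is radial; choose a Gaussian sphere of radius r = 0.0926 m (between the bodies, 0.0382 m < r < 0.107 m).
Only the inner charge is enclosed; the outer shell contributes nothing inside itself. Q_enc = -19.6 μC = -1.96e-5 C.
Gauss's law: E·4πr² = Q_enc/ε₀.
E = k|Q_enc|/r² = (8.99×10^9)(1.96×10^-5)/(0.0926)² = 2.05×10^7 N/C.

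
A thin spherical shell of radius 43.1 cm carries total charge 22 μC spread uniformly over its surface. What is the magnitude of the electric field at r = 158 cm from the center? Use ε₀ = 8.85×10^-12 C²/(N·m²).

7.92×10^4 N/C

Use a concentric Gaussian sphere at r = 158 cm (r > 43.1 cm).
The entire shell is enclosed: Q_enc = 2.20×10^-5 C.
Applying ∮E·dA = Q_enc/ε₀ with Φ = E(4πr²):
E = |Q_enc|/(4πε₀r²) = (2.20×10^-5)/(4π·8.85×10^-12·(1.58)²) = 7.92×10^4 N/C.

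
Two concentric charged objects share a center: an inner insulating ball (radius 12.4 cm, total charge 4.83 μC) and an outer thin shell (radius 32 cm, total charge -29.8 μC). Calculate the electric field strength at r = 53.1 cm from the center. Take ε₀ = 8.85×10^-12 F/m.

7.96×10^5 V/m

Use a concentric Gaussian sphere at r = 53.1 cm (r > 32 cm, enclosing both).
Q_enc = (4.83 μC) + (-29.8 μC) = -2.497e-5 C.
Applying ∮E·dA = Q_enc/ε₀ with Φ = E(4πr²):
E = |Q_enc|/(4πε₀r²) = (2.497e-5)/(4π·8.85×10^-12·(0.531)²) = 7.96×10^5 N/C.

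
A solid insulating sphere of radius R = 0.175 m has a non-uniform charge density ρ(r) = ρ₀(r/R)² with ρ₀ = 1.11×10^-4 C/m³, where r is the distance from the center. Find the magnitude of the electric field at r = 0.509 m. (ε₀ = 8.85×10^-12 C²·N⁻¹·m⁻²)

Symmetry ⇒ E = E(r) r̂. Gaussian sphere of radius r = 0.509 m (r > R, all charge enclosed).
Q_enc = 4π ∫₀^R ρ₀(r'/R)^2 r'² dr' = 4πρ₀R³/5 = 1.495e-6 C.
Applying ∮E·dA = Q_enc/ε₀ with Φ = E(4πr²):
E = |Q_enc|/(4πε₀r²) = (1.495e-6)/(4π·8.85×10^-12·(0.509)²) = 5.19×10^4 N/C.

5.19×10^4 N/C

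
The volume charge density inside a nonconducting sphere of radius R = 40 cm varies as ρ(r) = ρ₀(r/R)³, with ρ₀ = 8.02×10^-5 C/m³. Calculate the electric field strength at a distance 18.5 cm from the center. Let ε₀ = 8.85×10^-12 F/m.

|E| ≈ 2.76e4 V/m

Take a concentric spherical Gaussian surface of radius r = 18.5 cm (r < R).
Q_enc = ∫₀^r ρ(r')·4πr'² dr' = (4πρ₀/R³) ∫₀^r r'^5 dr' = 4πρ₀ r^6/(6·R³) = 1.052e-7 C.
By Gauss's law, ∮E·dA = E·4πr² = Q_enc/ε₀.
E = |Q_enc|/(4πε₀r²) = (1.052×10^-7)/(4π·8.85×10^-12·(0.185)²) = 2.76e4 N/C.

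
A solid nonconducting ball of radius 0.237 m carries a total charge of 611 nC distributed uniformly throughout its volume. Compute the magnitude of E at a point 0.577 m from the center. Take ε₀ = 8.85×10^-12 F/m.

E = 1.65e4 N/C

Symmetry ⇒ E = E(r) r̂. Gaussian sphere of radius r = 0.577 m (r > R, so the entire charge is enclosed).
Q_enc = 611 nC = 6.11×10^-7 C.
Applying ∮E·dA = Q_enc/ε₀ with Φ = E(4πr²):
E = |Q_enc|/(4πε₀r²) = (6.11e-7)/(4π·8.85×10^-12·(0.577)²) = 1.65e4 N/C.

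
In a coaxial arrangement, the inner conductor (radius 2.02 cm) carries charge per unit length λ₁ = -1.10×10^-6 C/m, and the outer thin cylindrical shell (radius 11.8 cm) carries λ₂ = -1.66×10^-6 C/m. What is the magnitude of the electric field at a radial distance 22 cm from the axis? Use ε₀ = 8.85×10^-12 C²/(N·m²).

|E| = 2.26e5 V/m

Take a coaxial cylindrical Gaussian surface of radius r = 22 cm and length L (r > 11.8 cm, enclosing both).
λ_enc = λ₁ + λ₂ = (-1.10×10^-6) + (-1.66×10^-6) = -2.76e-6 C/m.
Since E is radial and uniform over the curved surface, Φ = E·2πrL = Q_enc/ε₀ = λ_enc L/ε₀.
E = |λ_enc|/(2πε₀r) = (2.76×10^-6)/(2π·8.85×10^-12·0.22) = 2.26×10^5 N/C.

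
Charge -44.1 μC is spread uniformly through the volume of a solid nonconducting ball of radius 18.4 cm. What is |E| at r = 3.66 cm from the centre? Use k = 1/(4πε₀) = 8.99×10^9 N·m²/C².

|E| = 2.33e6 N/C

Use a concentric Gaussian sphere at r = 3.66 cm (r < R).
For a uniform sphere the enclosed fraction is (r/R)³, so Q_enc = (-44.1 μC)(0.0366/0.184)³ = -3.471×10^-7 C.
Since E is radial and uniform over the Gaussian sphere, Φ = E·4πr² = Q_enc/ε₀.
E = k|Q_enc|/r² = (8.99×10^9)(3.471×10^-7)/(0.0366)² = 2.33×10^6 N/C.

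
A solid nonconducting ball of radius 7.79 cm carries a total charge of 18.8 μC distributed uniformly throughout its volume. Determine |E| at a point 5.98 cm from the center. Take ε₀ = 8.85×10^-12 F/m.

E ≈ 2.14×10^7 N/C

Take a concentric spherical Gaussian surface of radius r = 5.98 cm (r < R).
For a uniform sphere the enclosed fraction is (r/R)³, so Q_enc = (18.8 μC)(0.0598/0.0779)³ = 8.505×10^-6 C.
Since E is radial and uniform over the Gaussian sphere, Φ = E·4πr² = Q_enc/ε₀.
E = |Q_enc|/(4πε₀r²) = (8.505×10^-6)/(4π·8.85×10^-12·(0.0598)²) = 2.14×10^7 N/C.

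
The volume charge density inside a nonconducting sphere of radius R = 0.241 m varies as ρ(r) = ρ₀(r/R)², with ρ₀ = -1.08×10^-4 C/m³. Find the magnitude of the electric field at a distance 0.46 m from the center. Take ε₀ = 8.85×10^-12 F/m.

E ≈ 1.61e5 N/C

Use a concentric Gaussian sphere at r = 0.46 m (r > R, all charge enclosed).
Q_enc = 4π ∫₀^R ρ₀(r'/R)^2 r'² dr' = 4πρ₀R³/5 = -3.799×10^-6 C.
Gauss's law: E·4πr² = Q_enc/ε₀.
E = |Q_enc|/(4πε₀r²) = (3.799e-6)/(4π·8.85×10^-12·(0.46)²) = 1.61×10^5 N/C.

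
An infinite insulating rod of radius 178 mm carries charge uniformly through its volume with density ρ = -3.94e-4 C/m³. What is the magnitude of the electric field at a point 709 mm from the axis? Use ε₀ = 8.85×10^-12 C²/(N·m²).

|E| ≈ 9.95e5 N/C

Take a coaxial cylindrical Gaussian surface of radius r = 709 mm and length L (r > 178 mm, full cross-section enclosed).
λ_enc = ρ·πR² = (-3.94×10^-4)π(0.178)² = -3.922×10^-5 C/m.
Since E is radial and uniform over the curved surface, Φ = E·2πrL = Q_enc/ε₀ = λ_enc L/ε₀.
E = |λ_enc|/(2πε₀r) = (3.922×10^-5)/(2π·8.85×10^-12·0.709) = 9.95e5 N/C.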